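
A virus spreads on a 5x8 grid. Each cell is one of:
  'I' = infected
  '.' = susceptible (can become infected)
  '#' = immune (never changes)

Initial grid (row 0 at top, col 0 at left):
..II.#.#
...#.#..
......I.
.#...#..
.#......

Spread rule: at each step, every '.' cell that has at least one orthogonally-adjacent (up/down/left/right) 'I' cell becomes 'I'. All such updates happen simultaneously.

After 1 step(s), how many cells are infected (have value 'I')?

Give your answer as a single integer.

Answer: 10

Derivation:
Step 0 (initial): 3 infected
Step 1: +7 new -> 10 infected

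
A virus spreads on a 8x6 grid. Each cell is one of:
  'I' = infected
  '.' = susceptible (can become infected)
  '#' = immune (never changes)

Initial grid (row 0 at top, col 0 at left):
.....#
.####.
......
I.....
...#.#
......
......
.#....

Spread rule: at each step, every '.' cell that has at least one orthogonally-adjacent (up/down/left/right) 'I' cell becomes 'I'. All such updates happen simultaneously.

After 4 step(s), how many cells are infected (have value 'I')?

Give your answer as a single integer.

Step 0 (initial): 1 infected
Step 1: +3 new -> 4 infected
Step 2: +5 new -> 9 infected
Step 3: +6 new -> 15 infected
Step 4: +6 new -> 21 infected

Answer: 21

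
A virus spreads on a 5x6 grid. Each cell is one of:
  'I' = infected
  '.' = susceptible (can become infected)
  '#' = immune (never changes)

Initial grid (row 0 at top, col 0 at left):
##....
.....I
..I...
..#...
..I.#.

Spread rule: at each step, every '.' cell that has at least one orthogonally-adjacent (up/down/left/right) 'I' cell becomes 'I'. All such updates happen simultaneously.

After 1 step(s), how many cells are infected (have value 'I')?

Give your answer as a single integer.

Step 0 (initial): 3 infected
Step 1: +8 new -> 11 infected

Answer: 11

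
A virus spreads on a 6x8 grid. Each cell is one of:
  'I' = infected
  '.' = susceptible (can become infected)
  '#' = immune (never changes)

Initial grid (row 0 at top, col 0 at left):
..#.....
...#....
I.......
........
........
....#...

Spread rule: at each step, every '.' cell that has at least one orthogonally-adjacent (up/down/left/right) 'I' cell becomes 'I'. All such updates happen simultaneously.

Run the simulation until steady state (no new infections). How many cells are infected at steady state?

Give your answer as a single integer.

Step 0 (initial): 1 infected
Step 1: +3 new -> 4 infected
Step 2: +5 new -> 9 infected
Step 3: +6 new -> 15 infected
Step 4: +4 new -> 19 infected
Step 5: +5 new -> 24 infected
Step 6: +6 new -> 30 infected
Step 7: +6 new -> 36 infected
Step 8: +5 new -> 41 infected
Step 9: +3 new -> 44 infected
Step 10: +1 new -> 45 infected
Step 11: +0 new -> 45 infected

Answer: 45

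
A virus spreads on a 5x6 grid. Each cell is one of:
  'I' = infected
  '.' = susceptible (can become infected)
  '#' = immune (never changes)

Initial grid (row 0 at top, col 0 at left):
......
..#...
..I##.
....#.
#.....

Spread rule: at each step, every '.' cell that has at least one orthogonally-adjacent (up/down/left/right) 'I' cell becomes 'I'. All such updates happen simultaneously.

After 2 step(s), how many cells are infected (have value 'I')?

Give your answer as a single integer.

Answer: 8

Derivation:
Step 0 (initial): 1 infected
Step 1: +2 new -> 3 infected
Step 2: +5 new -> 8 infected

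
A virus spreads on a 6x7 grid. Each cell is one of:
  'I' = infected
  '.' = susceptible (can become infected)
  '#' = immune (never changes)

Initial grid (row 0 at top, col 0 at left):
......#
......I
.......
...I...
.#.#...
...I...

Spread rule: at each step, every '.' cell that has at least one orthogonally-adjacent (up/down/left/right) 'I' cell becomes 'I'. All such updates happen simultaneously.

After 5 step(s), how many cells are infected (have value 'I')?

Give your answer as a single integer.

Step 0 (initial): 3 infected
Step 1: +7 new -> 10 infected
Step 2: +13 new -> 23 infected
Step 3: +9 new -> 32 infected
Step 4: +4 new -> 36 infected
Step 5: +2 new -> 38 infected

Answer: 38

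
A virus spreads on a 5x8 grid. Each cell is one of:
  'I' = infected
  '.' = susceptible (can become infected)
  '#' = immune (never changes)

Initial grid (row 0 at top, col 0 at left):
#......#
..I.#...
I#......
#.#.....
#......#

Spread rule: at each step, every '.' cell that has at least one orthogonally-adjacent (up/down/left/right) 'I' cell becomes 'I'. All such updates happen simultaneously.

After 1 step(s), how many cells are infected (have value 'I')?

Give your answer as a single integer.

Answer: 7

Derivation:
Step 0 (initial): 2 infected
Step 1: +5 new -> 7 infected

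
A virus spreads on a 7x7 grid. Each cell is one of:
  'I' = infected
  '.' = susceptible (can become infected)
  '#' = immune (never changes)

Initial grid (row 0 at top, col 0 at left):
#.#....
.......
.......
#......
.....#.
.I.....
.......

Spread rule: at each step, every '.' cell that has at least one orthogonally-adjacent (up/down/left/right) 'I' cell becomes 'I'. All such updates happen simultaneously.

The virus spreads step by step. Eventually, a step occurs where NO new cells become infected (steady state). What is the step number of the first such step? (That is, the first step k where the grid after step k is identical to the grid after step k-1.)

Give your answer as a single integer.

Answer: 11

Derivation:
Step 0 (initial): 1 infected
Step 1: +4 new -> 5 infected
Step 2: +6 new -> 11 infected
Step 3: +5 new -> 16 infected
Step 4: +7 new -> 23 infected
Step 5: +7 new -> 30 infected
Step 6: +5 new -> 35 infected
Step 7: +4 new -> 39 infected
Step 8: +3 new -> 42 infected
Step 9: +2 new -> 44 infected
Step 10: +1 new -> 45 infected
Step 11: +0 new -> 45 infected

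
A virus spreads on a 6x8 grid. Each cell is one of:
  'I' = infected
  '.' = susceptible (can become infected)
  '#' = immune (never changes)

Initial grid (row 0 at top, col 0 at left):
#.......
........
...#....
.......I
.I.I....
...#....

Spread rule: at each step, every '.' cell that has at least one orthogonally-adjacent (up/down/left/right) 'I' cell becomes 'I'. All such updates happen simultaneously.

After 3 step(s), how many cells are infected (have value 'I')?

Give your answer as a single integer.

Answer: 34

Derivation:
Step 0 (initial): 3 infected
Step 1: +9 new -> 12 infected
Step 2: +13 new -> 25 infected
Step 3: +9 new -> 34 infected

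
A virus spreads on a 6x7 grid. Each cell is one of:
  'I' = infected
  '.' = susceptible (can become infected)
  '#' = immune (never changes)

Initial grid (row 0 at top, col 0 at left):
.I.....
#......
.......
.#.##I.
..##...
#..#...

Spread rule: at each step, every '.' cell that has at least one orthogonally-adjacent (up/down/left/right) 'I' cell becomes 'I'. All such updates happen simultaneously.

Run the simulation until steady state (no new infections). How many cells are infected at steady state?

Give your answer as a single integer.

Step 0 (initial): 2 infected
Step 1: +6 new -> 8 infected
Step 2: +9 new -> 17 infected
Step 3: +10 new -> 27 infected
Step 4: +3 new -> 30 infected
Step 5: +1 new -> 31 infected
Step 6: +1 new -> 32 infected
Step 7: +1 new -> 33 infected
Step 8: +1 new -> 34 infected
Step 9: +0 new -> 34 infected

Answer: 34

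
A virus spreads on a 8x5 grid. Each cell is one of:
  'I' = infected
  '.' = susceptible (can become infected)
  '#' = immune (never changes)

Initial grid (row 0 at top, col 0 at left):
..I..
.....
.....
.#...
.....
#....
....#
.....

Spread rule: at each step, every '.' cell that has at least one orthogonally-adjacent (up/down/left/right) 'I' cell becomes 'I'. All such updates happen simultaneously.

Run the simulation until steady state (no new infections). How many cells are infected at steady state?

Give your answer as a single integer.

Step 0 (initial): 1 infected
Step 1: +3 new -> 4 infected
Step 2: +5 new -> 9 infected
Step 3: +5 new -> 14 infected
Step 4: +4 new -> 18 infected
Step 5: +5 new -> 23 infected
Step 6: +5 new -> 28 infected
Step 7: +4 new -> 32 infected
Step 8: +3 new -> 35 infected
Step 9: +2 new -> 37 infected
Step 10: +0 new -> 37 infected

Answer: 37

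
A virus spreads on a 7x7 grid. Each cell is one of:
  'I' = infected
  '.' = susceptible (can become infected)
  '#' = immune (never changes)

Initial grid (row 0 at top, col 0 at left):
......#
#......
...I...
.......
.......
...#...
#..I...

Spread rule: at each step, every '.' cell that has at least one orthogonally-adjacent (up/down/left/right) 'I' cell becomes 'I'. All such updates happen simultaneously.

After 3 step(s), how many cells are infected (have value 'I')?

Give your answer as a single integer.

Step 0 (initial): 2 infected
Step 1: +6 new -> 8 infected
Step 2: +12 new -> 20 infected
Step 3: +13 new -> 33 infected

Answer: 33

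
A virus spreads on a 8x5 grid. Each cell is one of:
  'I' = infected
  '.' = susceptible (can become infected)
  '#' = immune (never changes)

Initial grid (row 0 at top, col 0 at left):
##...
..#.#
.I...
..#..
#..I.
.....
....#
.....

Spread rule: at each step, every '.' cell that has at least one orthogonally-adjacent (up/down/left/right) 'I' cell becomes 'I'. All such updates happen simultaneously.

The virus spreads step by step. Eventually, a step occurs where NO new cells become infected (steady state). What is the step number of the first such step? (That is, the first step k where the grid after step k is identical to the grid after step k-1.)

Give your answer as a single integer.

Answer: 7

Derivation:
Step 0 (initial): 2 infected
Step 1: +8 new -> 10 infected
Step 2: +8 new -> 18 infected
Step 3: +5 new -> 23 infected
Step 4: +5 new -> 28 infected
Step 5: +4 new -> 32 infected
Step 6: +1 new -> 33 infected
Step 7: +0 new -> 33 infected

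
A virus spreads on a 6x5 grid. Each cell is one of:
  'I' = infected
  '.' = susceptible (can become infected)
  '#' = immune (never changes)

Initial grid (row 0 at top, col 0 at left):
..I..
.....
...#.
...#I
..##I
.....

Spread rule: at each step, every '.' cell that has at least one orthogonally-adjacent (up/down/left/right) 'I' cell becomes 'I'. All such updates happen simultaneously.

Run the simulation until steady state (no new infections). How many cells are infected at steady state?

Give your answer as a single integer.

Answer: 26

Derivation:
Step 0 (initial): 3 infected
Step 1: +5 new -> 8 infected
Step 2: +7 new -> 15 infected
Step 3: +4 new -> 19 infected
Step 4: +3 new -> 22 infected
Step 5: +3 new -> 25 infected
Step 6: +1 new -> 26 infected
Step 7: +0 new -> 26 infected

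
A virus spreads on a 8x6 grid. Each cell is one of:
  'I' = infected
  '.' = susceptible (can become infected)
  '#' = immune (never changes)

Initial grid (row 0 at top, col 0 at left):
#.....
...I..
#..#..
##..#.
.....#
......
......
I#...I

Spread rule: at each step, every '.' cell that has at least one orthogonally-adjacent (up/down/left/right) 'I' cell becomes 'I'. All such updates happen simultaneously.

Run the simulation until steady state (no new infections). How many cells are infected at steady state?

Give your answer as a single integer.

Step 0 (initial): 3 infected
Step 1: +6 new -> 9 infected
Step 2: +11 new -> 20 infected
Step 3: +12 new -> 32 infected
Step 4: +7 new -> 39 infected
Step 5: +1 new -> 40 infected
Step 6: +0 new -> 40 infected

Answer: 40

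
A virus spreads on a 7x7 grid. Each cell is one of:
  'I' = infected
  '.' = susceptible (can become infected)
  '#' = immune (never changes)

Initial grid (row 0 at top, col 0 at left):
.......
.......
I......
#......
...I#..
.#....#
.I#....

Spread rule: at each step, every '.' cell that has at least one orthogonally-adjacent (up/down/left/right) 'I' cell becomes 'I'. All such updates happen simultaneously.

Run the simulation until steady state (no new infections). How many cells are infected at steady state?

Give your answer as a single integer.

Step 0 (initial): 3 infected
Step 1: +6 new -> 9 infected
Step 2: +12 new -> 21 infected
Step 3: +8 new -> 29 infected
Step 4: +7 new -> 36 infected
Step 5: +5 new -> 41 infected
Step 6: +2 new -> 43 infected
Step 7: +1 new -> 44 infected
Step 8: +0 new -> 44 infected

Answer: 44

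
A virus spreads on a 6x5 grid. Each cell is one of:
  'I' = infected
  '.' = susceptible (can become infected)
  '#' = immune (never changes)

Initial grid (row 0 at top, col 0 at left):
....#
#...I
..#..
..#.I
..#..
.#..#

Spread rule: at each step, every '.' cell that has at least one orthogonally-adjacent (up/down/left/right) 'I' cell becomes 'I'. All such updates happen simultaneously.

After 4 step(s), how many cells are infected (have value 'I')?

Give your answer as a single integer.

Answer: 16

Derivation:
Step 0 (initial): 2 infected
Step 1: +4 new -> 6 infected
Step 2: +4 new -> 10 infected
Step 3: +3 new -> 13 infected
Step 4: +3 new -> 16 infected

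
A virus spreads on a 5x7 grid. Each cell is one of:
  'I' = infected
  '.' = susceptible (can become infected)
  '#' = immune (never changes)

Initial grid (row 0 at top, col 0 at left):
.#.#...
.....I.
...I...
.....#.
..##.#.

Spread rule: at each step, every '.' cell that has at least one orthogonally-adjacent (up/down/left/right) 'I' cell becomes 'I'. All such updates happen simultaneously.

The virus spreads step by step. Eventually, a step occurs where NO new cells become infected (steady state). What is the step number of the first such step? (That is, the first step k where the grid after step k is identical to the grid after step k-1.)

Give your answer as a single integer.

Step 0 (initial): 2 infected
Step 1: +8 new -> 10 infected
Step 2: +7 new -> 17 infected
Step 3: +6 new -> 23 infected
Step 4: +4 new -> 27 infected
Step 5: +2 new -> 29 infected
Step 6: +0 new -> 29 infected

Answer: 6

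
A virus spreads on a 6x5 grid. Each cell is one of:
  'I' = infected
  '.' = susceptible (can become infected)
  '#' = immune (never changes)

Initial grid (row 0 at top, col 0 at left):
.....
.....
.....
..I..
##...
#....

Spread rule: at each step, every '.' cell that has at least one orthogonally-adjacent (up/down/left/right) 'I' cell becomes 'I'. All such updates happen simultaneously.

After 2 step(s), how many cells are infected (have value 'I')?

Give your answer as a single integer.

Answer: 12

Derivation:
Step 0 (initial): 1 infected
Step 1: +4 new -> 5 infected
Step 2: +7 new -> 12 infected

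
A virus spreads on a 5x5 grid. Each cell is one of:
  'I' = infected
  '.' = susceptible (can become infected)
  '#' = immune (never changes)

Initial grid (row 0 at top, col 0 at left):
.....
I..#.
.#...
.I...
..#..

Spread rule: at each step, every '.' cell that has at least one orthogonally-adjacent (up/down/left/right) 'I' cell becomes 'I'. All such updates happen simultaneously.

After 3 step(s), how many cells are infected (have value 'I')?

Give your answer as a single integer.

Answer: 17

Derivation:
Step 0 (initial): 2 infected
Step 1: +6 new -> 8 infected
Step 2: +5 new -> 13 infected
Step 3: +4 new -> 17 infected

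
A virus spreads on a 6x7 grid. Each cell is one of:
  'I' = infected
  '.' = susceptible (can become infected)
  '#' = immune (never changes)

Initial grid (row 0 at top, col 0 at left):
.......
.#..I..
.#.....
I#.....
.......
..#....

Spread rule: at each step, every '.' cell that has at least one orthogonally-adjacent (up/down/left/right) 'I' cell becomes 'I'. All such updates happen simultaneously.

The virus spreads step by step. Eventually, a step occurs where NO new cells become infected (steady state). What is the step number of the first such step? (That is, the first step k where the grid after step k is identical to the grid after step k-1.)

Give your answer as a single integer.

Step 0 (initial): 2 infected
Step 1: +6 new -> 8 infected
Step 2: +10 new -> 18 infected
Step 3: +10 new -> 28 infected
Step 4: +6 new -> 34 infected
Step 5: +3 new -> 37 infected
Step 6: +1 new -> 38 infected
Step 7: +0 new -> 38 infected

Answer: 7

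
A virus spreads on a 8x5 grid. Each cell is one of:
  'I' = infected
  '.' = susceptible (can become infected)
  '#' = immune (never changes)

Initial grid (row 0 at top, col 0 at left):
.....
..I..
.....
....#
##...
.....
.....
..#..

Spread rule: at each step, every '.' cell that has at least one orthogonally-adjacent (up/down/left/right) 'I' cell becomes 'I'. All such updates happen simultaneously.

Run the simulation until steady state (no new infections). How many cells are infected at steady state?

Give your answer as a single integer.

Step 0 (initial): 1 infected
Step 1: +4 new -> 5 infected
Step 2: +7 new -> 12 infected
Step 3: +7 new -> 19 infected
Step 4: +3 new -> 22 infected
Step 5: +4 new -> 26 infected
Step 6: +4 new -> 30 infected
Step 7: +4 new -> 34 infected
Step 8: +2 new -> 36 infected
Step 9: +0 new -> 36 infected

Answer: 36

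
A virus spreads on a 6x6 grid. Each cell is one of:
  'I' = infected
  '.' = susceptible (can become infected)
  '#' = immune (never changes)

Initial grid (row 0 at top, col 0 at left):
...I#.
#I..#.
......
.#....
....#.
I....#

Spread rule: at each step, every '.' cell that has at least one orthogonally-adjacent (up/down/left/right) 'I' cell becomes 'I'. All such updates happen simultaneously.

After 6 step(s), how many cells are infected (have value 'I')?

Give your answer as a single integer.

Step 0 (initial): 3 infected
Step 1: +7 new -> 10 infected
Step 2: +7 new -> 17 infected
Step 3: +5 new -> 22 infected
Step 4: +4 new -> 26 infected
Step 5: +2 new -> 28 infected
Step 6: +2 new -> 30 infected

Answer: 30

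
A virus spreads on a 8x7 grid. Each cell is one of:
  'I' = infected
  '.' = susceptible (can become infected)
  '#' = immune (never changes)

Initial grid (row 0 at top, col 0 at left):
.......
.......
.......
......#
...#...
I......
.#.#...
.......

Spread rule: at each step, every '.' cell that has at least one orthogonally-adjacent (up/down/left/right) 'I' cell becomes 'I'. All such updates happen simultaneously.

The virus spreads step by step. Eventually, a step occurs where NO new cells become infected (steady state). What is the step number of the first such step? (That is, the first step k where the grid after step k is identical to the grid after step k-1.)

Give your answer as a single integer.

Step 0 (initial): 1 infected
Step 1: +3 new -> 4 infected
Step 2: +4 new -> 8 infected
Step 3: +6 new -> 14 infected
Step 4: +5 new -> 19 infected
Step 5: +8 new -> 27 infected
Step 6: +8 new -> 35 infected
Step 7: +7 new -> 42 infected
Step 8: +4 new -> 46 infected
Step 9: +3 new -> 49 infected
Step 10: +2 new -> 51 infected
Step 11: +1 new -> 52 infected
Step 12: +0 new -> 52 infected

Answer: 12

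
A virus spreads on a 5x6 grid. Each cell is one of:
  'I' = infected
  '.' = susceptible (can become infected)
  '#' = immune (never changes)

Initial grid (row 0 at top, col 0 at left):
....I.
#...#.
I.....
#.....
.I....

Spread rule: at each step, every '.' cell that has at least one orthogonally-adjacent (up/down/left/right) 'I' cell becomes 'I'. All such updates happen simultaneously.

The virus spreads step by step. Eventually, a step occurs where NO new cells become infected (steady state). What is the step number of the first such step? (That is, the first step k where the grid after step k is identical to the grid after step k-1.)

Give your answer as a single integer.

Step 0 (initial): 3 infected
Step 1: +6 new -> 9 infected
Step 2: +7 new -> 16 infected
Step 3: +6 new -> 22 infected
Step 4: +5 new -> 27 infected
Step 5: +0 new -> 27 infected

Answer: 5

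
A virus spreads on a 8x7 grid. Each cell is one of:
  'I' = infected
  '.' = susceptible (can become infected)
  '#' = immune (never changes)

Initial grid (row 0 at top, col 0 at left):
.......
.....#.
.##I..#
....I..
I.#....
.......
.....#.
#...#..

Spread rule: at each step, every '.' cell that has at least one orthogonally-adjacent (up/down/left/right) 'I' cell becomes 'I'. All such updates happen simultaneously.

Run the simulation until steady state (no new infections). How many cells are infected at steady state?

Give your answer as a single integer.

Step 0 (initial): 3 infected
Step 1: +8 new -> 11 infected
Step 2: +13 new -> 24 infected
Step 3: +10 new -> 34 infected
Step 4: +7 new -> 41 infected
Step 5: +4 new -> 45 infected
Step 6: +2 new -> 47 infected
Step 7: +1 new -> 48 infected
Step 8: +0 new -> 48 infected

Answer: 48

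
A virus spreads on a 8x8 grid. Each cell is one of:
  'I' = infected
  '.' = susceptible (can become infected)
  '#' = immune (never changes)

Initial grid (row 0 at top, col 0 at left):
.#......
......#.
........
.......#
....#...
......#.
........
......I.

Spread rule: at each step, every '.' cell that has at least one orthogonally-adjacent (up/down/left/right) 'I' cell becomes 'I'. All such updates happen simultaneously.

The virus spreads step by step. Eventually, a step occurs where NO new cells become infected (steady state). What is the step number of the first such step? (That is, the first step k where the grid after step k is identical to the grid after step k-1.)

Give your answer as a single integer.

Answer: 14

Derivation:
Step 0 (initial): 1 infected
Step 1: +3 new -> 4 infected
Step 2: +3 new -> 7 infected
Step 3: +4 new -> 11 infected
Step 4: +5 new -> 16 infected
Step 5: +5 new -> 21 infected
Step 6: +7 new -> 28 infected
Step 7: +7 new -> 35 infected
Step 8: +7 new -> 42 infected
Step 9: +7 new -> 49 infected
Step 10: +5 new -> 54 infected
Step 11: +3 new -> 57 infected
Step 12: +1 new -> 58 infected
Step 13: +1 new -> 59 infected
Step 14: +0 new -> 59 infected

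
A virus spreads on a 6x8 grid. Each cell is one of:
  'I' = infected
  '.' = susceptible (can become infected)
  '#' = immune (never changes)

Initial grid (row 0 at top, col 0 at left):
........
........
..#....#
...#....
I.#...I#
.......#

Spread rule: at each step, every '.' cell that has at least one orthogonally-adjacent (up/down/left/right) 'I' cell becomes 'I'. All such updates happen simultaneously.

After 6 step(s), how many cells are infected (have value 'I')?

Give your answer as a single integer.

Step 0 (initial): 2 infected
Step 1: +6 new -> 8 infected
Step 2: +8 new -> 16 infected
Step 3: +9 new -> 25 infected
Step 4: +7 new -> 32 infected
Step 5: +6 new -> 38 infected
Step 6: +3 new -> 41 infected

Answer: 41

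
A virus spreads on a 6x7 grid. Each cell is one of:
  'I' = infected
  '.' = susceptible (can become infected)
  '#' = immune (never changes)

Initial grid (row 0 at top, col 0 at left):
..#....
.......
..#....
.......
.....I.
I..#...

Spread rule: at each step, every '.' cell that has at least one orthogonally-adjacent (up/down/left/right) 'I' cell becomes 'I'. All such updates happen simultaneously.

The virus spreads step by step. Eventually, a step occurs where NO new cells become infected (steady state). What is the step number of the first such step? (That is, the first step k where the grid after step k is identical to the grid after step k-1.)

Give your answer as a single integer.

Step 0 (initial): 2 infected
Step 1: +6 new -> 8 infected
Step 2: +9 new -> 17 infected
Step 3: +7 new -> 24 infected
Step 4: +7 new -> 31 infected
Step 5: +5 new -> 36 infected
Step 6: +3 new -> 39 infected
Step 7: +0 new -> 39 infected

Answer: 7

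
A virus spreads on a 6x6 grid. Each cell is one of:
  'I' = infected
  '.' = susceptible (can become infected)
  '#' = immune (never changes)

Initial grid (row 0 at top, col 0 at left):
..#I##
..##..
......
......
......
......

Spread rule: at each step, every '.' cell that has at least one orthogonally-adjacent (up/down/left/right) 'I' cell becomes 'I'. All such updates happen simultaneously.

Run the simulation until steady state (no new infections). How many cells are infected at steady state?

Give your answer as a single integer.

Answer: 1

Derivation:
Step 0 (initial): 1 infected
Step 1: +0 new -> 1 infected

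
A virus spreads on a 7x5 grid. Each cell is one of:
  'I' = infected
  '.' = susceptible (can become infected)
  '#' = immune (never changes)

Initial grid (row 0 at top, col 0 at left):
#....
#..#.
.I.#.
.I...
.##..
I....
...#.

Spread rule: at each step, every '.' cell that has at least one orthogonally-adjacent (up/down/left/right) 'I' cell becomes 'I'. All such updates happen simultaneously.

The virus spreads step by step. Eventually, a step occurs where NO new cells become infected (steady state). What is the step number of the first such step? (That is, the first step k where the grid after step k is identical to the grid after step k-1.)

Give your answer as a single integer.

Answer: 6

Derivation:
Step 0 (initial): 3 infected
Step 1: +8 new -> 11 infected
Step 2: +5 new -> 16 infected
Step 3: +5 new -> 21 infected
Step 4: +4 new -> 25 infected
Step 5: +3 new -> 28 infected
Step 6: +0 new -> 28 infected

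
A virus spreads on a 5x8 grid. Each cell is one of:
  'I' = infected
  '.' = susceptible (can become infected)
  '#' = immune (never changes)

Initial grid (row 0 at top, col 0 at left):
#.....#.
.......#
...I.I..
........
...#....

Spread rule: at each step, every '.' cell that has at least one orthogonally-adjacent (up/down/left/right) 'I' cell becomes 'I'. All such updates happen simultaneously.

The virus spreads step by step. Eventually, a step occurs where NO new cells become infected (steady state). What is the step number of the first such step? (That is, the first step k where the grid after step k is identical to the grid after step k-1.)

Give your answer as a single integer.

Answer: 6

Derivation:
Step 0 (initial): 2 infected
Step 1: +7 new -> 9 infected
Step 2: +11 new -> 20 infected
Step 3: +9 new -> 29 infected
Step 4: +5 new -> 34 infected
Step 5: +1 new -> 35 infected
Step 6: +0 new -> 35 infected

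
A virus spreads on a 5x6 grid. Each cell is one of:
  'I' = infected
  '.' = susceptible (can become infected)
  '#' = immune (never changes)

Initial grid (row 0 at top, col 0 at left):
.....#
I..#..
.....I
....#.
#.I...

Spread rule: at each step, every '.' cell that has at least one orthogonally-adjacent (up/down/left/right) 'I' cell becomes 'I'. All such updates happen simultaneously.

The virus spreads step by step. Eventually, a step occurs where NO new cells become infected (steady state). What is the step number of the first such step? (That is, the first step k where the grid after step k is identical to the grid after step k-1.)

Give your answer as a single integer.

Answer: 5

Derivation:
Step 0 (initial): 3 infected
Step 1: +9 new -> 12 infected
Step 2: +11 new -> 23 infected
Step 3: +2 new -> 25 infected
Step 4: +1 new -> 26 infected
Step 5: +0 new -> 26 infected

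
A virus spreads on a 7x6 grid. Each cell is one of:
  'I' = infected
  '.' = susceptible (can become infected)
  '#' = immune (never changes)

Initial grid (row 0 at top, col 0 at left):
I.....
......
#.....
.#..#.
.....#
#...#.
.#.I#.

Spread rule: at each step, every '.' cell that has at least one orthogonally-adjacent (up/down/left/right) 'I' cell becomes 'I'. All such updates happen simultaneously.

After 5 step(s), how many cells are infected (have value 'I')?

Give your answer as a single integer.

Answer: 27

Derivation:
Step 0 (initial): 2 infected
Step 1: +4 new -> 6 infected
Step 2: +4 new -> 10 infected
Step 3: +7 new -> 17 infected
Step 4: +6 new -> 23 infected
Step 5: +4 new -> 27 infected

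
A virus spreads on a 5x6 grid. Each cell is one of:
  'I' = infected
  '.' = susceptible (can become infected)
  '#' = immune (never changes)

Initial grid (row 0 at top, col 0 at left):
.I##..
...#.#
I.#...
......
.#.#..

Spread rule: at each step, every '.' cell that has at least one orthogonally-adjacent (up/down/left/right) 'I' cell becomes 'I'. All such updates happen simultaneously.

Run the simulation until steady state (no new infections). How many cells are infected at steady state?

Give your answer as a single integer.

Step 0 (initial): 2 infected
Step 1: +5 new -> 7 infected
Step 2: +3 new -> 10 infected
Step 3: +1 new -> 11 infected
Step 4: +2 new -> 13 infected
Step 5: +2 new -> 15 infected
Step 6: +3 new -> 18 infected
Step 7: +3 new -> 21 infected
Step 8: +1 new -> 22 infected
Step 9: +1 new -> 23 infected
Step 10: +0 new -> 23 infected

Answer: 23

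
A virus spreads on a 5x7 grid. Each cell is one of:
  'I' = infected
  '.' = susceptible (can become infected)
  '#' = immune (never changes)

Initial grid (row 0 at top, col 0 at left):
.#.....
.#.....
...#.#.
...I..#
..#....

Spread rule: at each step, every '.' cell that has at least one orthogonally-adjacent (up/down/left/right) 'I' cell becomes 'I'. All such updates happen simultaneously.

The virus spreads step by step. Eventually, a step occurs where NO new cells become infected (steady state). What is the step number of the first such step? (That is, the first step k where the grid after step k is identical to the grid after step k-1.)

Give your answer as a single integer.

Step 0 (initial): 1 infected
Step 1: +3 new -> 4 infected
Step 2: +5 new -> 9 infected
Step 3: +6 new -> 15 infected
Step 4: +7 new -> 22 infected
Step 5: +4 new -> 26 infected
Step 6: +3 new -> 29 infected
Step 7: +0 new -> 29 infected

Answer: 7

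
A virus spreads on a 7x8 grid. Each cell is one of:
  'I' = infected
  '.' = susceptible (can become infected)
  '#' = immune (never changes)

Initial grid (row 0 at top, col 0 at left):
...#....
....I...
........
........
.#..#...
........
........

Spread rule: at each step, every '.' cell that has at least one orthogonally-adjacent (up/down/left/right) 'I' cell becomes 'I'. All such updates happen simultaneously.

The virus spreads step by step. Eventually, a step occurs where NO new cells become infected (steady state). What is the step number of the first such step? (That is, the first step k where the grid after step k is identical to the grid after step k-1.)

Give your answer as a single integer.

Step 0 (initial): 1 infected
Step 1: +4 new -> 5 infected
Step 2: +6 new -> 11 infected
Step 3: +8 new -> 19 infected
Step 4: +9 new -> 28 infected
Step 5: +8 new -> 36 infected
Step 6: +7 new -> 43 infected
Step 7: +6 new -> 49 infected
Step 8: +3 new -> 52 infected
Step 9: +1 new -> 53 infected
Step 10: +0 new -> 53 infected

Answer: 10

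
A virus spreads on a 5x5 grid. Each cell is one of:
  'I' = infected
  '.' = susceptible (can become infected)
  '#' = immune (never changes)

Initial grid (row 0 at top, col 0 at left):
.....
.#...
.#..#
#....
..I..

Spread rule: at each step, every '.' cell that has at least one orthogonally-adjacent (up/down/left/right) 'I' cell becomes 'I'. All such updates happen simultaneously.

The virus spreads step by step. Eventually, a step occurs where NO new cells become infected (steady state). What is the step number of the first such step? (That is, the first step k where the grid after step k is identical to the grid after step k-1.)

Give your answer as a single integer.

Step 0 (initial): 1 infected
Step 1: +3 new -> 4 infected
Step 2: +5 new -> 9 infected
Step 3: +3 new -> 12 infected
Step 4: +2 new -> 14 infected
Step 5: +3 new -> 17 infected
Step 6: +2 new -> 19 infected
Step 7: +1 new -> 20 infected
Step 8: +1 new -> 21 infected
Step 9: +0 new -> 21 infected

Answer: 9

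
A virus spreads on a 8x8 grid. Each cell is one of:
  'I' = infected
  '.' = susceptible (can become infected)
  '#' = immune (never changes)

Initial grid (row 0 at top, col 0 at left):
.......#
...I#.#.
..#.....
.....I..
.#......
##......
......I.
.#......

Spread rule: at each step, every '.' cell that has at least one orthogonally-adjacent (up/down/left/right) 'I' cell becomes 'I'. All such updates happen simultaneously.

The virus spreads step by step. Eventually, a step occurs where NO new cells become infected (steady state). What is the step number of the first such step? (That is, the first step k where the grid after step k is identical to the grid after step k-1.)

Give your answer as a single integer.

Answer: 8

Derivation:
Step 0 (initial): 3 infected
Step 1: +11 new -> 14 infected
Step 2: +15 new -> 29 infected
Step 3: +11 new -> 40 infected
Step 4: +9 new -> 49 infected
Step 5: +4 new -> 53 infected
Step 6: +2 new -> 55 infected
Step 7: +1 new -> 56 infected
Step 8: +0 new -> 56 infected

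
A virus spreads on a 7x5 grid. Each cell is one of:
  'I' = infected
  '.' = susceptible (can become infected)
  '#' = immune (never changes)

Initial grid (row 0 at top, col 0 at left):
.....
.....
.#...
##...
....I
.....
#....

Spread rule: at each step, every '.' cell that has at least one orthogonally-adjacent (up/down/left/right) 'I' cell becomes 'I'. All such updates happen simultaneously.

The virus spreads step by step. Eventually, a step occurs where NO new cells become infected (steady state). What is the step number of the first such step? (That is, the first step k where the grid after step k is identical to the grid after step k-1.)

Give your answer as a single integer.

Answer: 9

Derivation:
Step 0 (initial): 1 infected
Step 1: +3 new -> 4 infected
Step 2: +5 new -> 9 infected
Step 3: +6 new -> 15 infected
Step 4: +6 new -> 21 infected
Step 5: +4 new -> 25 infected
Step 6: +2 new -> 27 infected
Step 7: +2 new -> 29 infected
Step 8: +2 new -> 31 infected
Step 9: +0 new -> 31 infected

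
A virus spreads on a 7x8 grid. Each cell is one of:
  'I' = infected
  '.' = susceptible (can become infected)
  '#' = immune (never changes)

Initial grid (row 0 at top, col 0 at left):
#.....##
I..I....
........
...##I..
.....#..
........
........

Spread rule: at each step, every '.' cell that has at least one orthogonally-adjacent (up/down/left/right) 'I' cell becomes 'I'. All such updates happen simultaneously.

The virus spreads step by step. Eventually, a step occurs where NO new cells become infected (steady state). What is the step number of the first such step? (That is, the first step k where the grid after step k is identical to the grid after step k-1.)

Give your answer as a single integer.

Step 0 (initial): 3 infected
Step 1: +8 new -> 11 infected
Step 2: +11 new -> 22 infected
Step 3: +8 new -> 30 infected
Step 4: +7 new -> 37 infected
Step 5: +7 new -> 44 infected
Step 6: +5 new -> 49 infected
Step 7: +1 new -> 50 infected
Step 8: +0 new -> 50 infected

Answer: 8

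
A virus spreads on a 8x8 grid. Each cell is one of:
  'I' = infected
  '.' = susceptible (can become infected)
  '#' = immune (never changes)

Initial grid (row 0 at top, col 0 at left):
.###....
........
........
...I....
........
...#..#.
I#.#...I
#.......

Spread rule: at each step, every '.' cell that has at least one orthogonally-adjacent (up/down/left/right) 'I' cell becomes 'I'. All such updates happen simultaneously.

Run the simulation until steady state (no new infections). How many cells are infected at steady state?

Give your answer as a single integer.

Step 0 (initial): 3 infected
Step 1: +8 new -> 11 infected
Step 2: +12 new -> 23 infected
Step 3: +15 new -> 38 infected
Step 4: +8 new -> 46 infected
Step 5: +6 new -> 52 infected
Step 6: +4 new -> 56 infected
Step 7: +0 new -> 56 infected

Answer: 56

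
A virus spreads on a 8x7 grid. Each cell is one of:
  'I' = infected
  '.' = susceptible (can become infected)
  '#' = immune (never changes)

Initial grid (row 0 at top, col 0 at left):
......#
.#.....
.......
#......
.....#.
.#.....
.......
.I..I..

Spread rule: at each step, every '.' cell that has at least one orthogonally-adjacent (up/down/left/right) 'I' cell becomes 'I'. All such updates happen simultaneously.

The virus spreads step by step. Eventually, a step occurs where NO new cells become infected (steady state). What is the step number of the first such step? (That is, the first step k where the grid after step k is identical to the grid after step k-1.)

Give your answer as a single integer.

Step 0 (initial): 2 infected
Step 1: +6 new -> 8 infected
Step 2: +6 new -> 14 infected
Step 3: +6 new -> 20 infected
Step 4: +5 new -> 25 infected
Step 5: +6 new -> 31 infected
Step 6: +6 new -> 37 infected
Step 7: +6 new -> 43 infected
Step 8: +5 new -> 48 infected
Step 9: +2 new -> 50 infected
Step 10: +1 new -> 51 infected
Step 11: +0 new -> 51 infected

Answer: 11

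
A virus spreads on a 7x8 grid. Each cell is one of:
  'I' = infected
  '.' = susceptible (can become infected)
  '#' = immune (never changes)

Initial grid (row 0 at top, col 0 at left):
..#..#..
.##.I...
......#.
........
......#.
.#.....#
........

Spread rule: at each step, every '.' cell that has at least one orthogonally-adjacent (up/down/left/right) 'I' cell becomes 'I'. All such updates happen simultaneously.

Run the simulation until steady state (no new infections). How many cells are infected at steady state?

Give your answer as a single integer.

Step 0 (initial): 1 infected
Step 1: +4 new -> 5 infected
Step 2: +5 new -> 10 infected
Step 3: +6 new -> 16 infected
Step 4: +8 new -> 24 infected
Step 5: +7 new -> 31 infected
Step 6: +8 new -> 39 infected
Step 7: +4 new -> 43 infected
Step 8: +4 new -> 47 infected
Step 9: +1 new -> 48 infected
Step 10: +0 new -> 48 infected

Answer: 48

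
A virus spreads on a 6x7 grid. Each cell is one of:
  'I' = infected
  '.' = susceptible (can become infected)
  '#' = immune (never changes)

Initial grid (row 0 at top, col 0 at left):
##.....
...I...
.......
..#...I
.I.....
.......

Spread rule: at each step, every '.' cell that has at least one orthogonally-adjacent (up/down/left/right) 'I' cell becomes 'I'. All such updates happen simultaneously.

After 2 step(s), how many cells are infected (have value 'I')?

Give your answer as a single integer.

Step 0 (initial): 3 infected
Step 1: +11 new -> 14 infected
Step 2: +17 new -> 31 infected

Answer: 31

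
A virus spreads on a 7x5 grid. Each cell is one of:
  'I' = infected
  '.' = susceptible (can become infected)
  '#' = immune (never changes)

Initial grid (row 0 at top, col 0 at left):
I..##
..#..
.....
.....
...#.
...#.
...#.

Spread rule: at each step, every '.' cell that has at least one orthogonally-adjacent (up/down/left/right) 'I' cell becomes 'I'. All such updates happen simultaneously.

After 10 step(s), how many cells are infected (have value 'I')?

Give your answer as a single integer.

Answer: 29

Derivation:
Step 0 (initial): 1 infected
Step 1: +2 new -> 3 infected
Step 2: +3 new -> 6 infected
Step 3: +2 new -> 8 infected
Step 4: +3 new -> 11 infected
Step 5: +4 new -> 15 infected
Step 6: +6 new -> 21 infected
Step 7: +4 new -> 25 infected
Step 8: +2 new -> 27 infected
Step 9: +1 new -> 28 infected
Step 10: +1 new -> 29 infected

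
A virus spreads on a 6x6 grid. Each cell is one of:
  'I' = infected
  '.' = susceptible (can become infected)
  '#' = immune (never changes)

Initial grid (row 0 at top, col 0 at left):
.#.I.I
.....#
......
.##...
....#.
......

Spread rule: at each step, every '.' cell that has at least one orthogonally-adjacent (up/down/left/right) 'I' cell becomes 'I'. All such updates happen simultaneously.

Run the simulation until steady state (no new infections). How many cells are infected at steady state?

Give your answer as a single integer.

Answer: 31

Derivation:
Step 0 (initial): 2 infected
Step 1: +3 new -> 5 infected
Step 2: +3 new -> 8 infected
Step 3: +4 new -> 12 infected
Step 4: +5 new -> 17 infected
Step 5: +5 new -> 22 infected
Step 6: +5 new -> 27 infected
Step 7: +3 new -> 30 infected
Step 8: +1 new -> 31 infected
Step 9: +0 new -> 31 infected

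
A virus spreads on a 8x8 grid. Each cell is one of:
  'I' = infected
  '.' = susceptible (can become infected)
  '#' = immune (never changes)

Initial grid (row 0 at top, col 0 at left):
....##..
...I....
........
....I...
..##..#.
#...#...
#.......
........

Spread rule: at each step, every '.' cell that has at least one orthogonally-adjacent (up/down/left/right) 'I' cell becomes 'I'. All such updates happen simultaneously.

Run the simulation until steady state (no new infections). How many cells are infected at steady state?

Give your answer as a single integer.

Answer: 56

Derivation:
Step 0 (initial): 2 infected
Step 1: +8 new -> 10 infected
Step 2: +8 new -> 18 infected
Step 3: +8 new -> 26 infected
Step 4: +10 new -> 36 infected
Step 5: +7 new -> 43 infected
Step 6: +6 new -> 49 infected
Step 7: +5 new -> 54 infected
Step 8: +2 new -> 56 infected
Step 9: +0 new -> 56 infected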